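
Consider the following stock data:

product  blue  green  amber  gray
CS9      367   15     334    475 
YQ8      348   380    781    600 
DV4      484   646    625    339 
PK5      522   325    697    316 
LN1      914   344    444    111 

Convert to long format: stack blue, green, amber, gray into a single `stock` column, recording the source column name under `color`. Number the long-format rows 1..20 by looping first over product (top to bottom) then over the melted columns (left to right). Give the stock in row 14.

20 rows total (5 × 4). Row 14: index ⌊(14-1)/4⌋ = 3 into product → PK5; (14-1) mod 4 = 1 into the melted columns → green.
So row 14 is (PK5, green, 325); stock = 325.

325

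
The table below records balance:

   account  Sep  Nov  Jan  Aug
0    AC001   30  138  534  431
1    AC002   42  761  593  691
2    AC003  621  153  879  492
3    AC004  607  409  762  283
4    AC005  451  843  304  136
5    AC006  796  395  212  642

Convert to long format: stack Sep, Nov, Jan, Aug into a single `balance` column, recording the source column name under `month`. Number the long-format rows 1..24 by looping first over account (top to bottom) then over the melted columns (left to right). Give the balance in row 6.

761

24 rows total (6 × 4). Row 6: index ⌊(6-1)/4⌋ = 1 into account → AC002; (6-1) mod 4 = 1 into the melted columns → Nov.
So row 6 is (AC002, Nov, 761); balance = 761.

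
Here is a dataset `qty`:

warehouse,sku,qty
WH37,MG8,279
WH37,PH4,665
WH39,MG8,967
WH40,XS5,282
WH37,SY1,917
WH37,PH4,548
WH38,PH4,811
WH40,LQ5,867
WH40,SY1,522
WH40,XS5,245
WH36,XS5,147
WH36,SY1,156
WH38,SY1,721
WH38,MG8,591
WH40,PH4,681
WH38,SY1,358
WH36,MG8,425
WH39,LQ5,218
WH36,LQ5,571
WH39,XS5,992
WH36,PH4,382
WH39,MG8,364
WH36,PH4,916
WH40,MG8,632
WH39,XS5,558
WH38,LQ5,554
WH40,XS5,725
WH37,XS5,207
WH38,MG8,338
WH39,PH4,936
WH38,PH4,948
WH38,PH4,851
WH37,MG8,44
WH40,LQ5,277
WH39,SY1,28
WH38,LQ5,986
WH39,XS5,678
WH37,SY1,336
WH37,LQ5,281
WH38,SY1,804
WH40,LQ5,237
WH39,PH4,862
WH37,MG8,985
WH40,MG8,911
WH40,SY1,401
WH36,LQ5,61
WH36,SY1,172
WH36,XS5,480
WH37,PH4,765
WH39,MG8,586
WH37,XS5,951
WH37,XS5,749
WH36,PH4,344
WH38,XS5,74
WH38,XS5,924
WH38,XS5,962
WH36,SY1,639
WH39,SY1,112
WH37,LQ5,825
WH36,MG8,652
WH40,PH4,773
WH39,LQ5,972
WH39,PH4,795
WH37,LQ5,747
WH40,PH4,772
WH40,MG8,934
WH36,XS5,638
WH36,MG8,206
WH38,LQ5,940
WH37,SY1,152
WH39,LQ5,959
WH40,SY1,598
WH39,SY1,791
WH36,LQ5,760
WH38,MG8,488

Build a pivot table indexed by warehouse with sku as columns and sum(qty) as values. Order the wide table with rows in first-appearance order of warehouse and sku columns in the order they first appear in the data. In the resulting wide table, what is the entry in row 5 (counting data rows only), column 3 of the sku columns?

1265

With rows in first-appearance order of warehouse, row 5 is warehouse=WH36. sku columns in first-appearance order: MG8, PH4, XS5, SY1, LQ5; column 3 is XS5.
Long rows with warehouse=WH36, sku=XS5: 147 + 480 + 638 = 1265.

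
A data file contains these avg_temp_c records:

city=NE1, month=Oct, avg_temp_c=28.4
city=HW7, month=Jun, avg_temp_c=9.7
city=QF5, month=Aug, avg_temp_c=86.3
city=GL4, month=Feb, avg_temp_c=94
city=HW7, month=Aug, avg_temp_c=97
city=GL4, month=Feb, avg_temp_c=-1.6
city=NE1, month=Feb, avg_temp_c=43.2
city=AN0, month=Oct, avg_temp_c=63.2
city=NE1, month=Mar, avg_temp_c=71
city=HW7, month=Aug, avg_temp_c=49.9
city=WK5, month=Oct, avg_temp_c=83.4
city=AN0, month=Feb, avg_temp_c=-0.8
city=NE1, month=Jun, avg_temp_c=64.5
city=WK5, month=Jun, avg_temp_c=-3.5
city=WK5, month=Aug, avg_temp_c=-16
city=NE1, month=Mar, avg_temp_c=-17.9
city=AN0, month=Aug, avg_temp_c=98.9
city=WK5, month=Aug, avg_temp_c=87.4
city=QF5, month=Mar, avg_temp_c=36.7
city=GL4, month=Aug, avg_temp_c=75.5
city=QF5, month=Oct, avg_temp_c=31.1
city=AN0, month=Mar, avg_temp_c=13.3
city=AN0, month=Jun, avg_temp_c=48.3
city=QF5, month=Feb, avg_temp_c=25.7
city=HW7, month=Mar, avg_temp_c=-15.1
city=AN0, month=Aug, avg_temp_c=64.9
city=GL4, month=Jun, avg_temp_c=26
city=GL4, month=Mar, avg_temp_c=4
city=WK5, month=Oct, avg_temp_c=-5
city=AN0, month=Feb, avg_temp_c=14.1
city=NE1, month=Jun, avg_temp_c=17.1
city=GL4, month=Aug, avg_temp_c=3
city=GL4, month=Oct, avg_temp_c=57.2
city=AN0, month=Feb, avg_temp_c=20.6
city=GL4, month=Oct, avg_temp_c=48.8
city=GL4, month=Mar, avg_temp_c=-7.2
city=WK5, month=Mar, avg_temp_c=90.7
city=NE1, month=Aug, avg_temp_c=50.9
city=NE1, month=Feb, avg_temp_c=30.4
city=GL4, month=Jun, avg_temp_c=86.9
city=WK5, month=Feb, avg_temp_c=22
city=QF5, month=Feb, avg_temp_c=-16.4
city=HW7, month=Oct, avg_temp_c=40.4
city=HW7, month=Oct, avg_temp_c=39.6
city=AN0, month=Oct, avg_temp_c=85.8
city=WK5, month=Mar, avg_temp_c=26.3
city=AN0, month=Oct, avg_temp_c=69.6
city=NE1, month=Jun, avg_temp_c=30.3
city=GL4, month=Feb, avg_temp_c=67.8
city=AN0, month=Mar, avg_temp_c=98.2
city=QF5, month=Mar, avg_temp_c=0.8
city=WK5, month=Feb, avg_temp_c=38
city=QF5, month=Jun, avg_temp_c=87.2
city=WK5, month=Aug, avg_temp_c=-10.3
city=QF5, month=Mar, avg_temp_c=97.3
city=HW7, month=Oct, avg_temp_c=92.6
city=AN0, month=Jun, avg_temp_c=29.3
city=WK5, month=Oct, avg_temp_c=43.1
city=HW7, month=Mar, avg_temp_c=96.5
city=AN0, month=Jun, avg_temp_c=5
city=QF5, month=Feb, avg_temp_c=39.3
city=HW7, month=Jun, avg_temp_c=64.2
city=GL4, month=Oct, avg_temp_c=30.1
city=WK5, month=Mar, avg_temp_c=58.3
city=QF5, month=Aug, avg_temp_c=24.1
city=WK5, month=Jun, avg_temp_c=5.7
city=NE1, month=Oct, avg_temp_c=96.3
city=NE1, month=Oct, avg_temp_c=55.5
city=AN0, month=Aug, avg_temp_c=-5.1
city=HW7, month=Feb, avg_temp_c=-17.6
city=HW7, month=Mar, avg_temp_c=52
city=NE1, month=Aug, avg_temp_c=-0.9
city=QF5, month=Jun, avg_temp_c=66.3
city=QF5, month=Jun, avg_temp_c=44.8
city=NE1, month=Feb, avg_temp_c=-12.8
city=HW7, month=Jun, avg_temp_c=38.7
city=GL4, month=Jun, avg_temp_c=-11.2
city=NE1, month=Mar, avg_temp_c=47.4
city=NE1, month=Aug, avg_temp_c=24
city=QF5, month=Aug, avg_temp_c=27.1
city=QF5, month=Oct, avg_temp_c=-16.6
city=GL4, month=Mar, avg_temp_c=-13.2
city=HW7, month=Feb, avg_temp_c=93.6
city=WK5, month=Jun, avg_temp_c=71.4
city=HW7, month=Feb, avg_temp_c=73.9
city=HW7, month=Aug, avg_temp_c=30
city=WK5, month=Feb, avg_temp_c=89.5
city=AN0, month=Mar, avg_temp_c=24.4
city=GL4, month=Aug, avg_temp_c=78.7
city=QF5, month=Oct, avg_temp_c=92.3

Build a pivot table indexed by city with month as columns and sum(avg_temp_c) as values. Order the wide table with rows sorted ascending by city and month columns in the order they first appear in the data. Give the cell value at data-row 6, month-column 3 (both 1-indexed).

61.1

With rows sorted ascending by city, row 6 is city=WK5. month columns in first-appearance order: Oct, Jun, Aug, Feb, Mar; column 3 is Aug.
Long rows with city=WK5, month=Aug: -16 + 87.4 + -10.3 = 61.1.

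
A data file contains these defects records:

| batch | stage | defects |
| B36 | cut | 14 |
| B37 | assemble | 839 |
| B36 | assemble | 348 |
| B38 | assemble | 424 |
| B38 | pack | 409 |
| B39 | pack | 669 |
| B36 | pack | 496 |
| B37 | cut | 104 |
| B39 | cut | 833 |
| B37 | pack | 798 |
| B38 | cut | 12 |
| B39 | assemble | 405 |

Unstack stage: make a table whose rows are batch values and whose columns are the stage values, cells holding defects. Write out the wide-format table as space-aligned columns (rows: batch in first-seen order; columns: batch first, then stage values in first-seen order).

batch  cut  assemble  pack
B36    14   348       496 
B37    104  839       798 
B38    12   424       409 
B39    833  405       669 

Columns: batch plus the 3 distinct stage values (cut, assemble, pack).
For example, row B36 column cut takes defects=14 from the long row (B36, cut).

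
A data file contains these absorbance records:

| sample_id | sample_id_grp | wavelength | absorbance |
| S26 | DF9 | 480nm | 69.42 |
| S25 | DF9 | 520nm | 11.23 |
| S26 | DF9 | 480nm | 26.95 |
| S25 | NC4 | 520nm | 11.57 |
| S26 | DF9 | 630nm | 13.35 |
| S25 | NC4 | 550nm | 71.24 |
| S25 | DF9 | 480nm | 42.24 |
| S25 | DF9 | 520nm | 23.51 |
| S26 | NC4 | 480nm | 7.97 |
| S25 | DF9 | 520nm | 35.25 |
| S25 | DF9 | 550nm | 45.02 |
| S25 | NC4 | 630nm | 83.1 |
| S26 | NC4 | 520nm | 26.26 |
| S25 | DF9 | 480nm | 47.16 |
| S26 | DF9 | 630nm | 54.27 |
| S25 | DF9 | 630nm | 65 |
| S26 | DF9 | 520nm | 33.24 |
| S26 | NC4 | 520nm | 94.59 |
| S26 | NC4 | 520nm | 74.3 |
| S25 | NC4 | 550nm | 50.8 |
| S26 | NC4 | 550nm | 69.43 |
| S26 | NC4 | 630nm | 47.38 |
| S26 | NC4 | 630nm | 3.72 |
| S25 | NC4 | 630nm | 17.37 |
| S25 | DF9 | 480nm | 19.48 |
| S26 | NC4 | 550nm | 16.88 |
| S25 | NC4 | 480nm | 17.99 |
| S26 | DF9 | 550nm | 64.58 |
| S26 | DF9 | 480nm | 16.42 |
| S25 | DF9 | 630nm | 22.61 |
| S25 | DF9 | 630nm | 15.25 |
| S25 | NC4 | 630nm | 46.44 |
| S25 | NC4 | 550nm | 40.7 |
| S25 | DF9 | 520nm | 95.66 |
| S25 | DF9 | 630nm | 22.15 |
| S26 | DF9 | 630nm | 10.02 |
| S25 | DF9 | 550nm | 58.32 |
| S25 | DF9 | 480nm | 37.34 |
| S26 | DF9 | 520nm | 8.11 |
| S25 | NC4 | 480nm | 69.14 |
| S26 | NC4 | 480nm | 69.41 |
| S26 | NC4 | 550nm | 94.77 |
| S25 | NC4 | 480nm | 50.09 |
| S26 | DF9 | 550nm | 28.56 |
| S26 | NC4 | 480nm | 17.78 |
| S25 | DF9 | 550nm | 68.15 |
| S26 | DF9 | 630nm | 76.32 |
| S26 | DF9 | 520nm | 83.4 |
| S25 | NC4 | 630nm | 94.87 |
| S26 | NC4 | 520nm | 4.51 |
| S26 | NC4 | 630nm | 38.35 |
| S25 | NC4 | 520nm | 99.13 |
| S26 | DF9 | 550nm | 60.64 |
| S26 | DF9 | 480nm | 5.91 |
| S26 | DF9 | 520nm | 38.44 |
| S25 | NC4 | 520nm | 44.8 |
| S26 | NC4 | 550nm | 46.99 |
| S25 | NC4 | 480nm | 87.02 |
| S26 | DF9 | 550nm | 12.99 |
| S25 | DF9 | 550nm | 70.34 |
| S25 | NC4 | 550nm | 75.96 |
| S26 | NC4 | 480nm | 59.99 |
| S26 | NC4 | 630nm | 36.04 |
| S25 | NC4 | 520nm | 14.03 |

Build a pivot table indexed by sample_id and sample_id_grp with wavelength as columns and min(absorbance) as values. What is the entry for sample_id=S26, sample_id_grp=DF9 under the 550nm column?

Rows with sample_id=S26, sample_id_grp=DF9 and wavelength=550nm: absorbance values are 64.58, 28.56, 60.64, 12.99.
min(64.58, 28.56, 60.64, 12.99) = 12.99.

12.99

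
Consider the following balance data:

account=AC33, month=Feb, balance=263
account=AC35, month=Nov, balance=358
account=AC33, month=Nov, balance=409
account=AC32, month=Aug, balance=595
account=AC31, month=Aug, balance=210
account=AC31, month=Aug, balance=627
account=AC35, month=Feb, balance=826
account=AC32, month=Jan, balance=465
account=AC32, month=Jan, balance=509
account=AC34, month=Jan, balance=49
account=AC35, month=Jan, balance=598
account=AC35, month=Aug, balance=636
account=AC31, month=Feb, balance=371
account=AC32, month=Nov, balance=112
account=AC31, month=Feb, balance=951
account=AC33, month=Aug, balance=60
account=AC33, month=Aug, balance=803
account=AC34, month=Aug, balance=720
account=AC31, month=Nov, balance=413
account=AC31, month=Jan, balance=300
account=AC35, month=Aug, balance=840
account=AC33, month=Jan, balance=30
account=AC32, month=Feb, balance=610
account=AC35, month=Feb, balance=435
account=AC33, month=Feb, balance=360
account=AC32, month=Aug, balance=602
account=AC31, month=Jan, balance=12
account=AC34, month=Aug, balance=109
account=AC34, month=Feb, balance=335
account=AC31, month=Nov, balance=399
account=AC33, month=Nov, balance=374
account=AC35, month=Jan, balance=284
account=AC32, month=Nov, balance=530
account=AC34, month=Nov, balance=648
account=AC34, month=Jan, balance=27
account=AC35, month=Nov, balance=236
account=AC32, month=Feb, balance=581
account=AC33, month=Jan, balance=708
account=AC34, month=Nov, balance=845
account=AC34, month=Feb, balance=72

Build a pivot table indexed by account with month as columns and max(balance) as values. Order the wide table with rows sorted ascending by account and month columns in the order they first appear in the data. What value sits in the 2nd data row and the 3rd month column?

With rows sorted ascending by account, row 2 is account=AC32. month columns in first-appearance order: Feb, Nov, Aug, Jan; column 3 is Aug.
Long rows with account=AC32, month=Aug: max(595, 602) = 602.

602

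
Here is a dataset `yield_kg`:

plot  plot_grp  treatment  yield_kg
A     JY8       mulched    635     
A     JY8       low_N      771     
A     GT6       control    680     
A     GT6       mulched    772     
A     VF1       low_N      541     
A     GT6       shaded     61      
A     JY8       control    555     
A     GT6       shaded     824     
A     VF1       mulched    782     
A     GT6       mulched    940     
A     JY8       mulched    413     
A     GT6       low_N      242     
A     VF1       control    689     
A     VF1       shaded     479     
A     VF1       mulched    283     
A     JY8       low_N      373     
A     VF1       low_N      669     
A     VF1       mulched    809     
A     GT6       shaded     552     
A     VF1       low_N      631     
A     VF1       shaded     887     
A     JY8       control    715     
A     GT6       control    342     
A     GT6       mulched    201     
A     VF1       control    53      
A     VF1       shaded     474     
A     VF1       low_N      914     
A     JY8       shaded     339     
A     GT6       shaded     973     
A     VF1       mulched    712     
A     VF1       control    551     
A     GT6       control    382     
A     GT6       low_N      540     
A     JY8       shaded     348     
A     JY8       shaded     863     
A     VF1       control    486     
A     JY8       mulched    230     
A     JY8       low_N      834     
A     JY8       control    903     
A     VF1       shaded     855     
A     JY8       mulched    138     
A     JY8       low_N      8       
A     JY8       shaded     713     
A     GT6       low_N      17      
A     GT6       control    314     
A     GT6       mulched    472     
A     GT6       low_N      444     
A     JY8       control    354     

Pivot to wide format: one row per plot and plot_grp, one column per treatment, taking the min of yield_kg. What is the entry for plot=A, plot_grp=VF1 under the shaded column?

474

Rows with plot=A, plot_grp=VF1 and treatment=shaded: yield_kg values are 479, 887, 474, 855.
min(479, 887, 474, 855) = 474.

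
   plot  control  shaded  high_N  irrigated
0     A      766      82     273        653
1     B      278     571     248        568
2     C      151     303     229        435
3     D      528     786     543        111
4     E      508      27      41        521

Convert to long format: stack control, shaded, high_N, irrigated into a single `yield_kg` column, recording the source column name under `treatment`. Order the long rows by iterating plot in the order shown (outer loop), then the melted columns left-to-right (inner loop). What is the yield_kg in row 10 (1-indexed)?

20 rows total (5 × 4). Row 10: index ⌊(10-1)/4⌋ = 2 into plot → C; (10-1) mod 4 = 1 into the melted columns → shaded.
So row 10 is (C, shaded, 303); yield_kg = 303.

303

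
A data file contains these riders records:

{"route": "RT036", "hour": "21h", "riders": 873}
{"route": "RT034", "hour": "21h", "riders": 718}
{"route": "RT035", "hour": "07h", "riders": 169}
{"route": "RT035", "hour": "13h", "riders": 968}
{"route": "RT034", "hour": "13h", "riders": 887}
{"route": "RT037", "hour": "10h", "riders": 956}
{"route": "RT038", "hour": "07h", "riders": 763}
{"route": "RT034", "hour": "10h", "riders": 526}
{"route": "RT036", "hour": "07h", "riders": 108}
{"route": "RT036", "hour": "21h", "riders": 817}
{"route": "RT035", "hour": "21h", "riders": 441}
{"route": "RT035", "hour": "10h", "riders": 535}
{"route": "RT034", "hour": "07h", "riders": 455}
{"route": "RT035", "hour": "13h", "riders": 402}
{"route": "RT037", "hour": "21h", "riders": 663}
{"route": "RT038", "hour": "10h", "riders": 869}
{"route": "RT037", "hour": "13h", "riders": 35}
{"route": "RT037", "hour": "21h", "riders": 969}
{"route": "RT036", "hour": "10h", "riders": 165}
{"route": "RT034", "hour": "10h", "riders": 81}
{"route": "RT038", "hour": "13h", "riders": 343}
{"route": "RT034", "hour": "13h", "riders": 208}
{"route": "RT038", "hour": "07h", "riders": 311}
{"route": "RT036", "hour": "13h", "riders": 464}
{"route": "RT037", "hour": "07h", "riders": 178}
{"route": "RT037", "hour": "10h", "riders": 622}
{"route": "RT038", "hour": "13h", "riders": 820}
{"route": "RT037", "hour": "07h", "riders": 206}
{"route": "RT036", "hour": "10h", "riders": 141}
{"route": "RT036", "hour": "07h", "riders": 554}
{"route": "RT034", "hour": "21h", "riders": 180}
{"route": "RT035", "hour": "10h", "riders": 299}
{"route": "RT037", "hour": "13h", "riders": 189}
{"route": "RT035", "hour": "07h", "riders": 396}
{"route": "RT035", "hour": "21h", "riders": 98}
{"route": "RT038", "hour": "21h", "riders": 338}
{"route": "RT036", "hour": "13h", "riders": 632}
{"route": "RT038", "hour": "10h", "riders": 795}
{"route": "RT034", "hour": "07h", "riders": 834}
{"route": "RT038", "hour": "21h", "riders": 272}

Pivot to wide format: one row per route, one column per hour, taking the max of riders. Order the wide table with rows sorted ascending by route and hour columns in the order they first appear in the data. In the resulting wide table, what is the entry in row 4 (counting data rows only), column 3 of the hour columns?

189

With rows sorted ascending by route, row 4 is route=RT037. hour columns in first-appearance order: 21h, 07h, 13h, 10h; column 3 is 13h.
Long rows with route=RT037, hour=13h: max(35, 189) = 189.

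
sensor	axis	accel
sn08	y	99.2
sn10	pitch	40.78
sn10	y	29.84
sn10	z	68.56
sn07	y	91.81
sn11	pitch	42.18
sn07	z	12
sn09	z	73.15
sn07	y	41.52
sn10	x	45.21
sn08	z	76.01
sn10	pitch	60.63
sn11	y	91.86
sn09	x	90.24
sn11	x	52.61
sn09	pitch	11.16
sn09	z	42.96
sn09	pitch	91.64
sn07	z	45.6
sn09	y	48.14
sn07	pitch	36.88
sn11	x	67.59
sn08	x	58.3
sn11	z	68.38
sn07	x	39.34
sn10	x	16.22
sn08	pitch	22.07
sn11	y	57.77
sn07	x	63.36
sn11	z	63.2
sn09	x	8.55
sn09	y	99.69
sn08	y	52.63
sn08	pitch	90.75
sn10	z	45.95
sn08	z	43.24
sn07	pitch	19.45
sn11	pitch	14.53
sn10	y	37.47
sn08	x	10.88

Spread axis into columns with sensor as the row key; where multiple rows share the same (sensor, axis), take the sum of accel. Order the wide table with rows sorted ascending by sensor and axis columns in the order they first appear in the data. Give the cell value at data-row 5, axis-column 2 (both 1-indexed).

With rows sorted ascending by sensor, row 5 is sensor=sn11. axis columns in first-appearance order: y, pitch, z, x; column 2 is pitch.
Long rows with sensor=sn11, axis=pitch: 42.18 + 14.53 = 56.71.

56.71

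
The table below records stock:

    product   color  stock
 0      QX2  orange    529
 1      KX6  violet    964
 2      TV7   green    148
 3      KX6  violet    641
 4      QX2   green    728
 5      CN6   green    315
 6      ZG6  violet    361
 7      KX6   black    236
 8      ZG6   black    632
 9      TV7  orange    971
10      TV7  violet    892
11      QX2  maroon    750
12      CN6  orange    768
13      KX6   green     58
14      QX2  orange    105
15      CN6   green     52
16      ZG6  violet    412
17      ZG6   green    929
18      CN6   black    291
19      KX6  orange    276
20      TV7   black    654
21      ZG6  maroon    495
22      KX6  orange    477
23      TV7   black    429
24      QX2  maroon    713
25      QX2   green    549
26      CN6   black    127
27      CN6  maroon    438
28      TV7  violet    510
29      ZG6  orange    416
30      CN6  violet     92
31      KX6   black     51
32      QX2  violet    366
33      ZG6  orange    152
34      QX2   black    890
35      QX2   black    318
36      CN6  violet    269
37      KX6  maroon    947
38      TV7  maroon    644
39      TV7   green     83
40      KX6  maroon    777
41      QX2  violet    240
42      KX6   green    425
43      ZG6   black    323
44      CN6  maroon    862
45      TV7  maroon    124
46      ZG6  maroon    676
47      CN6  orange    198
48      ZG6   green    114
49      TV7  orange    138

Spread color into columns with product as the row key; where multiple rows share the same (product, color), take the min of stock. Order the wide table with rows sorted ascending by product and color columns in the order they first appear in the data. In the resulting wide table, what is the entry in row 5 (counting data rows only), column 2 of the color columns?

361

With rows sorted ascending by product, row 5 is product=ZG6. color columns in first-appearance order: orange, violet, green, black, maroon; column 2 is violet.
Long rows with product=ZG6, color=violet: min(361, 412) = 361.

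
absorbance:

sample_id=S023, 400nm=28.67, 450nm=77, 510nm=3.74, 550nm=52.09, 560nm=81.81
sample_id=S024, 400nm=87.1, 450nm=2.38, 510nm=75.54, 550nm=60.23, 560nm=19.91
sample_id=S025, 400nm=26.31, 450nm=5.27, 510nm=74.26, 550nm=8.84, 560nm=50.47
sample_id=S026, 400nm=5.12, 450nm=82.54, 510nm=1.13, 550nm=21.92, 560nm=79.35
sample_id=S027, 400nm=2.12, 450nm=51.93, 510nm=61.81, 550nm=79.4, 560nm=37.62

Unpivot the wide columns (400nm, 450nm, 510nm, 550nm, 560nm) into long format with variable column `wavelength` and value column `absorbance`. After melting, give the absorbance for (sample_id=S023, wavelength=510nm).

Unpivoting turns each (sample_id, wide-column) pair into one long row.
The wide cell at row S023, column 510nm holds 3.74, so the long row (S023, 510nm) has absorbance=3.74.

3.74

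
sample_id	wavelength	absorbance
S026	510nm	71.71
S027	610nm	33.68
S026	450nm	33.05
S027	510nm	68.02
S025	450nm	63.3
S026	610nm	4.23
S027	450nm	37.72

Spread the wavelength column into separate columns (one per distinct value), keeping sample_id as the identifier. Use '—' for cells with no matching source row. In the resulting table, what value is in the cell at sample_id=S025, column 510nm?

No long-format row has sample_id=S025 and wavelength=510nm, so the cell is —.

—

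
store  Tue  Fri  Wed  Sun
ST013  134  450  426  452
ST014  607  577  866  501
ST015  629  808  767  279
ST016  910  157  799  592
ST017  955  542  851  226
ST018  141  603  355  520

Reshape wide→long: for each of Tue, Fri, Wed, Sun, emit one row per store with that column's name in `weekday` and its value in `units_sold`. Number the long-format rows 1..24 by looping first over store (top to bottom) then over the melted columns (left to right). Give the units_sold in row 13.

910

24 rows total (6 × 4). Row 13: index ⌊(13-1)/4⌋ = 3 into store → ST016; (13-1) mod 4 = 0 into the melted columns → Tue.
So row 13 is (ST016, Tue, 910); units_sold = 910.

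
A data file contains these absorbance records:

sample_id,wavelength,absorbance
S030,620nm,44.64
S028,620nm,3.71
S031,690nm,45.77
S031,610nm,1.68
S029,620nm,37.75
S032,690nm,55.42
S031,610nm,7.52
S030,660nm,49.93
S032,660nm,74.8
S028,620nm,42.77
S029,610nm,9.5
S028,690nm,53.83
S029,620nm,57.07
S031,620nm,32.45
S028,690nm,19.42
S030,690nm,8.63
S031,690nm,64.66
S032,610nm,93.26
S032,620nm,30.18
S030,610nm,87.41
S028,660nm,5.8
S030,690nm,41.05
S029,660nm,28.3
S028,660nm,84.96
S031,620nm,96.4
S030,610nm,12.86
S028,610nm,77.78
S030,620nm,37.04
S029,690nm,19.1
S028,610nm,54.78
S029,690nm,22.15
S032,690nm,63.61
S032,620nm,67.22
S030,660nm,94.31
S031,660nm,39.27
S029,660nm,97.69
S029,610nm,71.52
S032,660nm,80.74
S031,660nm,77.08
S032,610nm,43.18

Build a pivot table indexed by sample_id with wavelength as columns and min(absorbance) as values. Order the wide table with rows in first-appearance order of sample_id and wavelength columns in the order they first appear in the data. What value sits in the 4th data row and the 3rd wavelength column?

9.5

With rows in first-appearance order of sample_id, row 4 is sample_id=S029. wavelength columns in first-appearance order: 620nm, 690nm, 610nm, 660nm; column 3 is 610nm.
Long rows with sample_id=S029, wavelength=610nm: min(9.5, 71.52) = 9.5.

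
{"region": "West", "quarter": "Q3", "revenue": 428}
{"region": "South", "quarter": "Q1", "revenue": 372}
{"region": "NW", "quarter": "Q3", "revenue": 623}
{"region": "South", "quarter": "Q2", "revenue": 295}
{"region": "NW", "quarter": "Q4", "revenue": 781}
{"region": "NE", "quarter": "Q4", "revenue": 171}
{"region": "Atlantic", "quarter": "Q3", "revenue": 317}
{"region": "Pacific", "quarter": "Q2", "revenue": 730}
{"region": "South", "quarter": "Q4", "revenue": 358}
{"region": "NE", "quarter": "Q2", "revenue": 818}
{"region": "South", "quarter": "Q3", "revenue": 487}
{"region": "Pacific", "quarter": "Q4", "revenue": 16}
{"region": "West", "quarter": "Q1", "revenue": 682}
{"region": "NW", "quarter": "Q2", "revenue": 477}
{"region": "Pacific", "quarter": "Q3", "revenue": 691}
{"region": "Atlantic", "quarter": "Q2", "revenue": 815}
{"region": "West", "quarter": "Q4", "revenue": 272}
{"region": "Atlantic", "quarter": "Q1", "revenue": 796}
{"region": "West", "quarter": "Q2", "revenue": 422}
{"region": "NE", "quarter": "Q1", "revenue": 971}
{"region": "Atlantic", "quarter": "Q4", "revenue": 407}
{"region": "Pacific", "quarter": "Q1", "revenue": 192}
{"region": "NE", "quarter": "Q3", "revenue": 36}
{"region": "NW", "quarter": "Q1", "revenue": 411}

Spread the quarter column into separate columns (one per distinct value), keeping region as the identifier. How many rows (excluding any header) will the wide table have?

6 distinct region values → 6 rows.

6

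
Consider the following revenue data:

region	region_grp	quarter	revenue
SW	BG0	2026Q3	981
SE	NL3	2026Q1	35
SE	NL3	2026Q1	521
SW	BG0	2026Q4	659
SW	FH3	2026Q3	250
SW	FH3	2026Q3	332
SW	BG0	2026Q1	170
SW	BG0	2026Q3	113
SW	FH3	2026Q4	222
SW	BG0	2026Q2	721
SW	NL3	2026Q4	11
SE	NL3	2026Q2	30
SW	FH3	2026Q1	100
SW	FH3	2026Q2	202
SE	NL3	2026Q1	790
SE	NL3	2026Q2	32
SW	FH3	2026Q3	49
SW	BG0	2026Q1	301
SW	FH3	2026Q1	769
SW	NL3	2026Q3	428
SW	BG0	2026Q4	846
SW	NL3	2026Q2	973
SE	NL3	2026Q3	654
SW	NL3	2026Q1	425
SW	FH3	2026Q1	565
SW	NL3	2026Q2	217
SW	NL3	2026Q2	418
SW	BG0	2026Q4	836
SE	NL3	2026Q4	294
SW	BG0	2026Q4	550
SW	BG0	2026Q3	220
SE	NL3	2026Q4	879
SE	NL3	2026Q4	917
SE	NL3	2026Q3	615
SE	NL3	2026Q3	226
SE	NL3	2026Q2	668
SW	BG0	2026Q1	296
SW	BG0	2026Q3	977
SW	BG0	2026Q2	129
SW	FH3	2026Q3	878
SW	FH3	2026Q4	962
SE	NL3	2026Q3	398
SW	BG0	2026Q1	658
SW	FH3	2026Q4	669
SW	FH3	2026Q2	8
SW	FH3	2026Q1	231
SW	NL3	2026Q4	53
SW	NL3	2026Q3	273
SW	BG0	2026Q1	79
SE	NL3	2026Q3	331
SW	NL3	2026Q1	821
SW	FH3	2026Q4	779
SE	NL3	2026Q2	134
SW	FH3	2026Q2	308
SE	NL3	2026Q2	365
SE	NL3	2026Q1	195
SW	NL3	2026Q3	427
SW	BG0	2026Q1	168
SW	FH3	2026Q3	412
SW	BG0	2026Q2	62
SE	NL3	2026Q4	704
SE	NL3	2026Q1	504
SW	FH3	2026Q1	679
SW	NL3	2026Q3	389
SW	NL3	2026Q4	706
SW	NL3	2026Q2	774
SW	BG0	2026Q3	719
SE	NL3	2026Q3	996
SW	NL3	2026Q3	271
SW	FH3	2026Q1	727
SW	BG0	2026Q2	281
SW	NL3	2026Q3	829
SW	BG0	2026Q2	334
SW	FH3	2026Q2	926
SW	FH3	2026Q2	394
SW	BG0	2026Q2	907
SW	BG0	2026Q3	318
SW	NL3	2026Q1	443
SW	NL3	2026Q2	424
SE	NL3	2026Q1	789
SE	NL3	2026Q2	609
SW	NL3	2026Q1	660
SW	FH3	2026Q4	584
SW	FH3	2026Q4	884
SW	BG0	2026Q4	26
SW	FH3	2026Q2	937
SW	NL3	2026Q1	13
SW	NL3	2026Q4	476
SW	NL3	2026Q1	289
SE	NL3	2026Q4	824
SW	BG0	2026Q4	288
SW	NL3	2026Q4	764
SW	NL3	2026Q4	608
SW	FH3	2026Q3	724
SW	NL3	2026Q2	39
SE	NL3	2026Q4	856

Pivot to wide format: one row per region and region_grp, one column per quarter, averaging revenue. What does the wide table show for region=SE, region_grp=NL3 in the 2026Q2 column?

306.33

Rows with region=SE, region_grp=NL3 and quarter=2026Q2: revenue values are 30, 32, 668, 134, 365, 609.
(30 + 32 + 668 + 134 + 365 + 609) / 6 = 306.33.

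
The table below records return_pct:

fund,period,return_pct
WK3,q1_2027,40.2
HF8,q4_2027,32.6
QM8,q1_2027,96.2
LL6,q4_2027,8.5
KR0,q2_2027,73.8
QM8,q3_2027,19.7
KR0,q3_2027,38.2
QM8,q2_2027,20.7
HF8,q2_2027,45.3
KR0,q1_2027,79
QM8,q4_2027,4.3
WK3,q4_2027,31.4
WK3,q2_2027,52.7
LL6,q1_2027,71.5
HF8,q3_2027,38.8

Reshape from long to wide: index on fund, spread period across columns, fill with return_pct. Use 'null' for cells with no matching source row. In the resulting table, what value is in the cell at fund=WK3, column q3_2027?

No long-format row has fund=WK3 and period=q3_2027, so the cell is null.

null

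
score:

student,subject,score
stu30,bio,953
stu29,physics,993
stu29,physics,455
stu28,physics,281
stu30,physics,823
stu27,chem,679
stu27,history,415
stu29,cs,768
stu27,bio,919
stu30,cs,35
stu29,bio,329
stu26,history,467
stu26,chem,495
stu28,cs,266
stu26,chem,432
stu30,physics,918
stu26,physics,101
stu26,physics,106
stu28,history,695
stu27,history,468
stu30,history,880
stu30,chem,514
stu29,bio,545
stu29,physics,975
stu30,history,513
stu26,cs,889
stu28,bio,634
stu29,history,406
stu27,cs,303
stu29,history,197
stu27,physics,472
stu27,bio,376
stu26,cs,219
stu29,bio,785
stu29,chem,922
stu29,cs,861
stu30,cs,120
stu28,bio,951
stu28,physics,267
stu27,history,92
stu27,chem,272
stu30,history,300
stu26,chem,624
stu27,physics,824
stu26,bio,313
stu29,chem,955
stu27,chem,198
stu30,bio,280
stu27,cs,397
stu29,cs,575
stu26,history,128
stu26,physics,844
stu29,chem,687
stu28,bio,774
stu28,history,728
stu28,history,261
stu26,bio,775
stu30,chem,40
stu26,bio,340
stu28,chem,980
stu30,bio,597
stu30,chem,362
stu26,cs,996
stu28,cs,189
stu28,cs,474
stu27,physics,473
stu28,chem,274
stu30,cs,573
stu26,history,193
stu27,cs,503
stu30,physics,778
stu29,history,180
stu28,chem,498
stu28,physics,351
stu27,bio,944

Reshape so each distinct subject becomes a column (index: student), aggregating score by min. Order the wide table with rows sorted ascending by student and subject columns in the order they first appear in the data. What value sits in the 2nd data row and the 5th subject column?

With rows sorted ascending by student, row 2 is student=stu27. subject columns in first-appearance order: bio, physics, chem, history, cs; column 5 is cs.
Long rows with student=stu27, subject=cs: min(303, 397, 503) = 303.

303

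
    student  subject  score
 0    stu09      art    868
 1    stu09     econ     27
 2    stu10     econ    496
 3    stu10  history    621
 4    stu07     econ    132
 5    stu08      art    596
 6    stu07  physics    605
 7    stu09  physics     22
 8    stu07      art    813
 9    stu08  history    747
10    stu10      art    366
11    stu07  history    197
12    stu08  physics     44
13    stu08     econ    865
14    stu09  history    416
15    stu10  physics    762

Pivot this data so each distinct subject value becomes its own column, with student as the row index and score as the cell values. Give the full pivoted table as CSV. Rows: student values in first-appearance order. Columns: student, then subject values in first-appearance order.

Columns: student plus the 4 distinct subject values (art, econ, history, physics).
For example, row stu09 column art takes score=868 from the long row (stu09, art).

student,art,econ,history,physics
stu09,868,27,416,22
stu10,366,496,621,762
stu07,813,132,197,605
stu08,596,865,747,44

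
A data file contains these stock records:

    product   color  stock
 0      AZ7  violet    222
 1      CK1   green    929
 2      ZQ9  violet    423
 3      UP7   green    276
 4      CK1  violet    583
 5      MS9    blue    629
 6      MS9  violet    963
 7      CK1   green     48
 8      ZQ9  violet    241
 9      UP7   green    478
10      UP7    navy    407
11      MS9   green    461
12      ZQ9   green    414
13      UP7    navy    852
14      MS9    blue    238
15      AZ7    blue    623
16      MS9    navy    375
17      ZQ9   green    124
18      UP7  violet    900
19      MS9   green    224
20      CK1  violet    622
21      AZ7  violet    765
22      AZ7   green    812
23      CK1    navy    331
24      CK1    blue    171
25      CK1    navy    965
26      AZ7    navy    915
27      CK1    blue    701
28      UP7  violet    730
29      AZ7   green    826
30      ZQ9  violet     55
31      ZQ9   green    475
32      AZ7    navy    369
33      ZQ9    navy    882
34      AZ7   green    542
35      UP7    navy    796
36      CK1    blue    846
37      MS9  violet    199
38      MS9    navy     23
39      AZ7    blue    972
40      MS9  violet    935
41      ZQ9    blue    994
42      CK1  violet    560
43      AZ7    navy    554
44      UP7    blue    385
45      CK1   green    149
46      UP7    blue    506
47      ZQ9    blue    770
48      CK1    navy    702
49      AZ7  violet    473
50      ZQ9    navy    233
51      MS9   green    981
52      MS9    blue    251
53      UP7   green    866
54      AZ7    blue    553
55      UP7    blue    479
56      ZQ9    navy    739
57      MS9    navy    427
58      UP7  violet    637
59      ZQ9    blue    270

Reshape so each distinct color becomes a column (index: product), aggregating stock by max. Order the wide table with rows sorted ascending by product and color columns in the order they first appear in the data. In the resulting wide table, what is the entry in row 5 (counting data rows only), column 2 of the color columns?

With rows sorted ascending by product, row 5 is product=ZQ9. color columns in first-appearance order: violet, green, blue, navy; column 2 is green.
Long rows with product=ZQ9, color=green: max(414, 124, 475) = 475.

475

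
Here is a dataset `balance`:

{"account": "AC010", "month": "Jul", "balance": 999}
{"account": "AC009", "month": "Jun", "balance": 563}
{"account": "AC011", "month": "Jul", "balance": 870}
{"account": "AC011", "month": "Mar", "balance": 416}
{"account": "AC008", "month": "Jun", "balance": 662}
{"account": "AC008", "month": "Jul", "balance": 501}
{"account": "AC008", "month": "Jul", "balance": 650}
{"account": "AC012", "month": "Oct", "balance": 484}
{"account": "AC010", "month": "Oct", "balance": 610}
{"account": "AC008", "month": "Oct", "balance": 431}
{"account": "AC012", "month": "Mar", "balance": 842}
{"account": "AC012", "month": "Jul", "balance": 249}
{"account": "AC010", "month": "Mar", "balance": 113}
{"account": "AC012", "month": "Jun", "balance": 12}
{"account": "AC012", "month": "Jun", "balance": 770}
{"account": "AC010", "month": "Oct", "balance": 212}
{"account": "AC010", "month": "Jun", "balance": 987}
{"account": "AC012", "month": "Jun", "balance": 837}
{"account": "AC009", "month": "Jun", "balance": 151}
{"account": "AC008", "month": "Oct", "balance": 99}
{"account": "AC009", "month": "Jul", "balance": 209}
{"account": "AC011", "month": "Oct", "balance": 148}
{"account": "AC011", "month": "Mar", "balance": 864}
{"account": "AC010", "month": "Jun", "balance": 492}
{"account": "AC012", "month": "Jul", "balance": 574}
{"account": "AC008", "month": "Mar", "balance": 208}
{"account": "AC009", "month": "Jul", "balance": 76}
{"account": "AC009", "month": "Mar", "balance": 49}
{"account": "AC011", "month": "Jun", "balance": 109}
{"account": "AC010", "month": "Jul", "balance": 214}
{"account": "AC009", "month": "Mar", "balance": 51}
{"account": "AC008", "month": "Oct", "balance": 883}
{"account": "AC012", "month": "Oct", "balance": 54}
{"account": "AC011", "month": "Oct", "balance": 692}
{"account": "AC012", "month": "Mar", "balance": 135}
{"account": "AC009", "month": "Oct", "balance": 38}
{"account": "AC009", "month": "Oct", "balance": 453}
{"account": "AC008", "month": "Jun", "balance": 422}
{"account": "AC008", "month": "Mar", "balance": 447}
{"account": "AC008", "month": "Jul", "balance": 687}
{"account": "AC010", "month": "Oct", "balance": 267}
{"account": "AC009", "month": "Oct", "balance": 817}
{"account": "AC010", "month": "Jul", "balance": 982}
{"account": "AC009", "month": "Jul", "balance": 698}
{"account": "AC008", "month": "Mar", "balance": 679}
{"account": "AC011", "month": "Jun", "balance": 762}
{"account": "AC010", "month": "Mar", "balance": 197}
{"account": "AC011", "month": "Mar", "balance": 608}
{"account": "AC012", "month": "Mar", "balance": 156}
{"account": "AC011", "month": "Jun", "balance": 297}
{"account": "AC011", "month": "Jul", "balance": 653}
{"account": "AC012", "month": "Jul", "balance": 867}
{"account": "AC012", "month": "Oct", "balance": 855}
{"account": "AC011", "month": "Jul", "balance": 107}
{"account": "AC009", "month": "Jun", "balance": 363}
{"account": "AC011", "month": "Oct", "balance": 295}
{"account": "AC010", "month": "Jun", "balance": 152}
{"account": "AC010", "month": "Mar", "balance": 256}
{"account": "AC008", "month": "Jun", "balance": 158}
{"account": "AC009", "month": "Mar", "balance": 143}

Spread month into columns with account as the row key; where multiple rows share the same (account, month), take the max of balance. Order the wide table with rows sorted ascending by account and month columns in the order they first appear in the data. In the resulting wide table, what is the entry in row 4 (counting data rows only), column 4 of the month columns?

With rows sorted ascending by account, row 4 is account=AC011. month columns in first-appearance order: Jul, Jun, Mar, Oct; column 4 is Oct.
Long rows with account=AC011, month=Oct: max(148, 692, 295) = 692.

692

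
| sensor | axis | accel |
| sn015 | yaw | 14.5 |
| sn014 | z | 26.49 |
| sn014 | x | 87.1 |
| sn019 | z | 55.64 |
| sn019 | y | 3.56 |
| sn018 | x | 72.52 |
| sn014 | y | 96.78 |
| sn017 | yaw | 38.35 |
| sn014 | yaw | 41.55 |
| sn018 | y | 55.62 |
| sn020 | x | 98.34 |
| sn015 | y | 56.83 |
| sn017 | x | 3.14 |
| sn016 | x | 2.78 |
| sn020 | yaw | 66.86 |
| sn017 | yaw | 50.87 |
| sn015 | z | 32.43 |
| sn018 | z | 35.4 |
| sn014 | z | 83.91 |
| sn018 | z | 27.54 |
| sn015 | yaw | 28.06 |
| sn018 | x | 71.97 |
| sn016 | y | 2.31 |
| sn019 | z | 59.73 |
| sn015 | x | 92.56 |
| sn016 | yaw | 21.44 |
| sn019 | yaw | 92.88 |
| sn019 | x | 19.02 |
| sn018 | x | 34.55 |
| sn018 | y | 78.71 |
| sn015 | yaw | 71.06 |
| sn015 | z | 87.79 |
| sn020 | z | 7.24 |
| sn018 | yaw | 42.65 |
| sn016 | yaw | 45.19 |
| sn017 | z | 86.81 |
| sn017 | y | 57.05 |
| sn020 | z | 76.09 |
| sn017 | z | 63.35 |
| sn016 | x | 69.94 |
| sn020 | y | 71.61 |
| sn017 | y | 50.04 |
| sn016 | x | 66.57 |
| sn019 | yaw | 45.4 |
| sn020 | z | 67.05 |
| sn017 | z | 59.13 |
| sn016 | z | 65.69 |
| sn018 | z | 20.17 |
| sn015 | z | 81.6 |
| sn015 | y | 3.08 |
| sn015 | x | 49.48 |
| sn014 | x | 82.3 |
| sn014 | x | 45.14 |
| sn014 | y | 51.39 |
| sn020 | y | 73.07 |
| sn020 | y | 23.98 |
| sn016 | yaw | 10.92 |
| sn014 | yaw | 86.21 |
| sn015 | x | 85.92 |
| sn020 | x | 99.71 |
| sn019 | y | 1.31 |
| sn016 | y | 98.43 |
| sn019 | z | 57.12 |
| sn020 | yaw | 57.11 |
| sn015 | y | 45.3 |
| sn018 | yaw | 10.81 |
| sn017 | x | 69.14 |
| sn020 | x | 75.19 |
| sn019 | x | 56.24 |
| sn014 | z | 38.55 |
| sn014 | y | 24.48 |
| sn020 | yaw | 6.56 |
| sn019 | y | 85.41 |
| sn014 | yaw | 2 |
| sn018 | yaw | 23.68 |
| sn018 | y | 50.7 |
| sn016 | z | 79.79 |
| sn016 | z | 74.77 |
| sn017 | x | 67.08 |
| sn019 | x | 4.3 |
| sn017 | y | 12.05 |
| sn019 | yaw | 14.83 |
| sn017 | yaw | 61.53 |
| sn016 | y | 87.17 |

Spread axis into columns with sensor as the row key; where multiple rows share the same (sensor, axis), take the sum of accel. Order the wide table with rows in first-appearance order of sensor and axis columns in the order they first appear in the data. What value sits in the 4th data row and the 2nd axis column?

83.11

With rows in first-appearance order of sensor, row 4 is sensor=sn018. axis columns in first-appearance order: yaw, z, x, y; column 2 is z.
Long rows with sensor=sn018, axis=z: 35.4 + 27.54 + 20.17 = 83.11.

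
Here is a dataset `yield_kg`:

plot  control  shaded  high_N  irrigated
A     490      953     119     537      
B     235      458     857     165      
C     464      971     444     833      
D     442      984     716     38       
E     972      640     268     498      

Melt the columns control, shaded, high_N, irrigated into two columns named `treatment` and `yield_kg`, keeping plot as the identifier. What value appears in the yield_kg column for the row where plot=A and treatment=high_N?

Unpivoting turns each (plot, wide-column) pair into one long row.
The wide cell at row A, column high_N holds 119, so the long row (A, high_N) has yield_kg=119.

119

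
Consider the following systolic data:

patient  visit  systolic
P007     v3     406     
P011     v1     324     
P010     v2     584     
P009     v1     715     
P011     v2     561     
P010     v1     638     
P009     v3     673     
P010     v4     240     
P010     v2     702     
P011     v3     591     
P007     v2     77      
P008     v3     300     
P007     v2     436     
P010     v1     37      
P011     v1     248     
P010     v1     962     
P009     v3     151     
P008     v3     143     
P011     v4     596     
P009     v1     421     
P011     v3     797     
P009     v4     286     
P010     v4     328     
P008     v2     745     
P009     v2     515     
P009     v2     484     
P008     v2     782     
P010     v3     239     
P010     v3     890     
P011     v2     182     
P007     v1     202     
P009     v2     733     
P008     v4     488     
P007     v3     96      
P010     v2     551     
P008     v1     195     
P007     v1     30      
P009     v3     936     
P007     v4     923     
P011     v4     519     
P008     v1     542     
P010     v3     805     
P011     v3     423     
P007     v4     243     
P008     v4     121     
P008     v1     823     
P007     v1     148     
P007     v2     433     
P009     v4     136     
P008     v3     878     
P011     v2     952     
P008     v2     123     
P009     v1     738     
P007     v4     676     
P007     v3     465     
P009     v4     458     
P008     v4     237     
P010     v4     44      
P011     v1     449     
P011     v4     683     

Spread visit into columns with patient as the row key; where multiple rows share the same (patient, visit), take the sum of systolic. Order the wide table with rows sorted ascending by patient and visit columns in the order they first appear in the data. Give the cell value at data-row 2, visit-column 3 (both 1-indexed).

1650

With rows sorted ascending by patient, row 2 is patient=P008. visit columns in first-appearance order: v3, v1, v2, v4; column 3 is v2.
Long rows with patient=P008, visit=v2: 745 + 782 + 123 = 1650.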